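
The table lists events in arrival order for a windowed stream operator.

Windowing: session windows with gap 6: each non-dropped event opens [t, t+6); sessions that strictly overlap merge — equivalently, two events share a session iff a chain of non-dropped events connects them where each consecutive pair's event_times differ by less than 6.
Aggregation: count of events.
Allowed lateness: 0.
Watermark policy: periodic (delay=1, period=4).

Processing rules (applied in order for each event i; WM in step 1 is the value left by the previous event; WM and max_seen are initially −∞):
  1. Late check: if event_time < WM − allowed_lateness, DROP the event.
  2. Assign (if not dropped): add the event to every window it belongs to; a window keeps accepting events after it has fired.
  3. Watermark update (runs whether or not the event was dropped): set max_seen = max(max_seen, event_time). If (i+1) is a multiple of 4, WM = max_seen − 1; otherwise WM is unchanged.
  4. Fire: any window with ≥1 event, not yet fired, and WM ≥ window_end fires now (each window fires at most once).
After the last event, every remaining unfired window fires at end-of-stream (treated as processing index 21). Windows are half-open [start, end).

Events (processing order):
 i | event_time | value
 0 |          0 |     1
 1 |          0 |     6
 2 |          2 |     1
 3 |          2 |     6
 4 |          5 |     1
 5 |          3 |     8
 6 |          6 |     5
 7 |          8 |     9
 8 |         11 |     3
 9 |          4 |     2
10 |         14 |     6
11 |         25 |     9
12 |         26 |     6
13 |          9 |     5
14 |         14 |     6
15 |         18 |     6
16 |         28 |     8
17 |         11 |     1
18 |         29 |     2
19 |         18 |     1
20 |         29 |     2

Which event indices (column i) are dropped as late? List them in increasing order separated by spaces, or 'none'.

i=0 t=0 v=1: → [0,6); WM=−∞
i=1 t=0 v=6: → [0,6); WM=−∞
i=2 t=2 v=1: → [0,8); WM=−∞
i=3 t=2 v=6: → [0,8); WM=1
i=4 t=5 v=1: → [0,11); WM=1
i=5 t=3 v=8: → [0,11); WM=1
i=6 t=6 v=5: → [0,12); WM=1
i=7 t=8 v=9: → [0,14); WM=7
i=8 t=11 v=3: → [0,17); WM=7
i=9 t=4 v=2: DROP (t<7-0); WM=7
i=10 t=14 v=6: → [0,20); WM=7
i=11 t=25 v=9: → [25,31); WM=24
i=12 t=26 v=6: → [25,32); WM=24
i=13 t=9 v=5: DROP (t<24-0); WM=24
i=14 t=14 v=6: DROP (t<24-0); WM=24
i=15 t=18 v=6: DROP (t<24-0); WM=25
i=16 t=28 v=8: → [25,34); WM=25
i=17 t=11 v=1: DROP (t<25-0); WM=25
i=18 t=29 v=2: → [25,35); WM=25
i=19 t=18 v=1: DROP (t<25-0); WM=28
i=20 t=29 v=2: → [25,35); WM=28

9 13 14 15 17 19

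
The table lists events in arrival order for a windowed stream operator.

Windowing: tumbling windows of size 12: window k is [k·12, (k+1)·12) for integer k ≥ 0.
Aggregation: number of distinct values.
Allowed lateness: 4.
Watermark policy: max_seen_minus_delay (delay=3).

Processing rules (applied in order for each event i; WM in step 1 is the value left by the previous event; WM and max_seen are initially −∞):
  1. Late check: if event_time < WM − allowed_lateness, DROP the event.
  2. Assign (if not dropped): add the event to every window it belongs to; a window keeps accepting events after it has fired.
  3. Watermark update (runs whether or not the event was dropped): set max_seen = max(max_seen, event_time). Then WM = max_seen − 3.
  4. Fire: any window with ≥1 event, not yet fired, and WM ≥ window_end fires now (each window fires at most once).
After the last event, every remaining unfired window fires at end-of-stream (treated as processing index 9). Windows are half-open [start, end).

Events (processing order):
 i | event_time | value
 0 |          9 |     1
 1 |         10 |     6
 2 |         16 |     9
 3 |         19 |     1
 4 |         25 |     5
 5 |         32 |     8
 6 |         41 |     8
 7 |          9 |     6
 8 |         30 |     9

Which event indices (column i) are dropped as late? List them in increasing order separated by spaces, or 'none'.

7 8

i=0 t=9 v=1: → [0,12); WM=6
i=1 t=10 v=6: → [0,12); WM=7
i=2 t=16 v=9: → [12,24); WM=13; [0,12) fires=2
i=3 t=19 v=1: → [12,24); WM=16
i=4 t=25 v=5: → [24,36); WM=22
i=5 t=32 v=8: → [24,36); WM=29; [12,24) fires=2
i=6 t=41 v=8: → [36,48); WM=38; [24,36) fires=2
i=7 t=9 v=6: DROP (t<38-4); WM=38
i=8 t=30 v=9: DROP (t<38-4); WM=38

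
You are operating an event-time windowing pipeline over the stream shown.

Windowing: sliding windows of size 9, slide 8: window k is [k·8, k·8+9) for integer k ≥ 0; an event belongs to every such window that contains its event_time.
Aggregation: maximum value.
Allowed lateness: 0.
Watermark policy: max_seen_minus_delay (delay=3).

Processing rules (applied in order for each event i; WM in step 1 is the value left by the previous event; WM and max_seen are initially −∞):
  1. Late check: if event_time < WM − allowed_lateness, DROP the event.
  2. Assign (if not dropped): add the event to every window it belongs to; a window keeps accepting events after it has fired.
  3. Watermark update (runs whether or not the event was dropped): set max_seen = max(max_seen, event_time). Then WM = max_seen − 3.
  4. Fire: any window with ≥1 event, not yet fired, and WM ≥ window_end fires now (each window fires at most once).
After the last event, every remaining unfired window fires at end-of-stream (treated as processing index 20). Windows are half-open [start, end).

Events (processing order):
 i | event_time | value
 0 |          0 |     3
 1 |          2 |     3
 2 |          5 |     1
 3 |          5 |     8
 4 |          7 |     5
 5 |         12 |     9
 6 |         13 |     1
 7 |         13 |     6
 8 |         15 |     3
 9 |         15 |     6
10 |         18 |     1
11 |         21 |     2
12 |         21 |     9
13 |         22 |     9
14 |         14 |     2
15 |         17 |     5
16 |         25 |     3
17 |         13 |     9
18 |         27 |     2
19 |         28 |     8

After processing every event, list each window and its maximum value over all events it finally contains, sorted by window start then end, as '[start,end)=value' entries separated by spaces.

i=0 t=0 v=3: → [0,9); WM=-3
i=1 t=2 v=3: → [0,9); WM=-1
i=2 t=5 v=1: → [0,9); WM=2
i=3 t=5 v=8: → [0,9); WM=2
i=4 t=7 v=5: → [0,9); WM=4
i=5 t=12 v=9: → [8,17); WM=9; [0,9) fires=8
i=6 t=13 v=1: → [8,17); WM=10
i=7 t=13 v=6: → [8,17); WM=10
i=8 t=15 v=3: → [8,17); WM=12
i=9 t=15 v=6: → [8,17); WM=12
i=10 t=18 v=1: → [16,25); WM=15
i=11 t=21 v=2: → [16,25); WM=18; [8,17) fires=9
i=12 t=21 v=9: → [16,25); WM=18
i=13 t=22 v=9: → [16,25); WM=19
i=14 t=14 v=2: DROP (t<19-0); WM=19
i=15 t=17 v=5: DROP (t<19-0); WM=19
i=16 t=25 v=3: → [24,33); WM=22
i=17 t=13 v=9: DROP (t<22-0); WM=22
i=18 t=27 v=2: → [24,33); WM=24
i=19 t=28 v=8: → [24,33); WM=25; [16,25) fires=9

[0,9)=8 [8,17)=9 [16,25)=9 [24,33)=8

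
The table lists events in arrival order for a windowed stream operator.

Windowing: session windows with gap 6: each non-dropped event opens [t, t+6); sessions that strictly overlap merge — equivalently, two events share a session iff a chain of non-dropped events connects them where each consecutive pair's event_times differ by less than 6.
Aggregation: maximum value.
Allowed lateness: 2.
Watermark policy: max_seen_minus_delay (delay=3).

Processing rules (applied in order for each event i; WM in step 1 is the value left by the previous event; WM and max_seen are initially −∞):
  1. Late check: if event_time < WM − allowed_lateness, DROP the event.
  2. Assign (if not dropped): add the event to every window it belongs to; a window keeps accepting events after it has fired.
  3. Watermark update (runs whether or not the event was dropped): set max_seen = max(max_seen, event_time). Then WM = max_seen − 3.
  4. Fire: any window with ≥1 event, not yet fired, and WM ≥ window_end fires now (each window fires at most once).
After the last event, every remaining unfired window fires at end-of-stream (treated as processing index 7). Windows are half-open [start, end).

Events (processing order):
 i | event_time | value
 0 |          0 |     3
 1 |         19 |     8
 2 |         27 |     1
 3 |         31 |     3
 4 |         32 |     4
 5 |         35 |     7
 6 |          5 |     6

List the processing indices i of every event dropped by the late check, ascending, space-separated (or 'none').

6

i=0 t=0 v=3: → [0,6); WM=-3
i=1 t=19 v=8: → [19,25); WM=16
i=2 t=27 v=1: → [27,33); WM=24
i=3 t=31 v=3: → [27,37); WM=28
i=4 t=32 v=4: → [27,38); WM=29
i=5 t=35 v=7: → [27,41); WM=32
i=6 t=5 v=6: DROP (t<32-2); WM=32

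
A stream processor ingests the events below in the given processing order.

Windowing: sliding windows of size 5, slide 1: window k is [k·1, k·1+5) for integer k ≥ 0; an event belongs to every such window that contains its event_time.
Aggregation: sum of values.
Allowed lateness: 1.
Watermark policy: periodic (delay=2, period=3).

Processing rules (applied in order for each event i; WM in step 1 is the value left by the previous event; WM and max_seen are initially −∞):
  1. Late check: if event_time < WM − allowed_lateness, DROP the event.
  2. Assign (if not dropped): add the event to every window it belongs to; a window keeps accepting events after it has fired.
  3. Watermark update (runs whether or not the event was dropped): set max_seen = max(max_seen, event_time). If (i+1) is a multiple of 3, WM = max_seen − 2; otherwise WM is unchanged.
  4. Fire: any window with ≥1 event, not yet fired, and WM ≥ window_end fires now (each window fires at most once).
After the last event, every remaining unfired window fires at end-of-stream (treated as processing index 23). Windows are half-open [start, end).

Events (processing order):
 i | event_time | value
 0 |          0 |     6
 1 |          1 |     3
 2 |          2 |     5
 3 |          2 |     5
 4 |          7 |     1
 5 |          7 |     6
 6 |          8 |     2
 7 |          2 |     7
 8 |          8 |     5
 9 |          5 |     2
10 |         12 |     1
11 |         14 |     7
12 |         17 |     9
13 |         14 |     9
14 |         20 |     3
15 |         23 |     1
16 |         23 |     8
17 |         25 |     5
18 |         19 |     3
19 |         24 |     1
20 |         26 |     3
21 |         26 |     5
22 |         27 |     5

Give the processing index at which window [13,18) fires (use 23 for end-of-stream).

14

i=0 t=0 v=6: → [0,5); WM=−∞
i=1 t=1 v=3: → [1,6),[0,5); WM=−∞
i=2 t=2 v=5: → [2,7),[1,6),[0,5); WM=0
i=3 t=2 v=5: → [2,7),[1,6),[0,5); WM=0
i=4 t=7 v=1: → [7,12),[6,11),[5,10),[4,9),[3,8); WM=0
i=5 t=7 v=6: → [7,12),[6,11),[5,10),[4,9),[3,8); WM=5; [0,5) fires=19
i=6 t=8 v=2: → [8,13),[7,12),[6,11),[5,10),[4,9); WM=5
i=7 t=2 v=7: DROP (t<5-1); WM=5
i=8 t=8 v=5: → [8,13),[7,12),[6,11),[5,10),[4,9); WM=6; [1,6) fires=13
i=9 t=5 v=2: → [5,10),[4,9),[3,8),[2,7),[1,6); WM=6
i=10 t=12 v=1: → [12,17),[11,16),[10,15),[9,14),[8,13); WM=6
i=11 t=14 v=7: → [14,19),[13,18),[12,17),[11,16),[10,15); WM=12; [2,7) fires=12 [3,8) fires=9 [4,9) fires=16 [5,10) fires=16 [6,11) fires=14 [7,12) fires=14
i=12 t=17 v=9: → [17,22),[16,21),[15,20),[14,19),[13,18); WM=12
i=13 t=14 v=9: → [14,19),[13,18),[12,17),[11,16),[10,15); WM=12
i=14 t=20 v=3: → [20,25),[19,24),[18,23),[17,22),[16,21); WM=18; [8,13) fires=8 [9,14) fires=1 [10,15) fires=17 [11,16) fires=17 [12,17) fires=17 [13,18) fires=25
i=15 t=23 v=1: → [23,28),[22,27),[21,26),[20,25),[19,24); WM=18
i=16 t=23 v=8: → [23,28),[22,27),[21,26),[20,25),[19,24); WM=18
i=17 t=25 v=5: → [25,30),[24,29),[23,28),[22,27),[21,26); WM=23; [14,19) fires=25 [15,20) fires=9 [16,21) fires=12 [17,22) fires=12 [18,23) fires=3
i=18 t=19 v=3: DROP (t<23-1); WM=23
i=19 t=24 v=1: → [24,29),[23,28),[22,27),[21,26),[20,25); WM=23
i=20 t=26 v=3: → [26,31),[25,30),[24,29),[23,28),[22,27); WM=24; [19,24) fires=12
i=21 t=26 v=5: → [26,31),[25,30),[24,29),[23,28),[22,27); WM=24
i=22 t=27 v=5: → [27,32),[26,31),[25,30),[24,29),[23,28); WM=24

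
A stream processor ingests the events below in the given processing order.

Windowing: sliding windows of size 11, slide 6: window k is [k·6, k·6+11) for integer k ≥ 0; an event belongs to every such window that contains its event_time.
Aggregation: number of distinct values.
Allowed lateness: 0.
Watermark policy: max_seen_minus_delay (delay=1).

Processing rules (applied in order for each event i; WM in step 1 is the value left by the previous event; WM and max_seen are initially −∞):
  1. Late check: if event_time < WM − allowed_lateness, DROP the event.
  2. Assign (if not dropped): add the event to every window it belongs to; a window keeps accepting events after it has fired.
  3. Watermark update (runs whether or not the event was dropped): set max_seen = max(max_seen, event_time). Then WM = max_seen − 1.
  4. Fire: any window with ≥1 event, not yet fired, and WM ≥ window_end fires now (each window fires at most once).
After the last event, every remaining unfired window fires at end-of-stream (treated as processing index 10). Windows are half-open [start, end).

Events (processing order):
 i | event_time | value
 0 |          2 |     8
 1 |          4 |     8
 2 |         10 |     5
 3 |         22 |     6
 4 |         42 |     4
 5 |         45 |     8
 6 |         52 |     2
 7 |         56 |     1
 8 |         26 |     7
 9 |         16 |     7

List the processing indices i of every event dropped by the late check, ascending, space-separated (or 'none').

8 9

i=0 t=2 v=8: → [0,11); WM=1
i=1 t=4 v=8: → [0,11); WM=3
i=2 t=10 v=5: → [6,17),[0,11); WM=9
i=3 t=22 v=6: → [18,29),[12,23); WM=21; [0,11) fires=2 [6,17) fires=1
i=4 t=42 v=4: → [42,53),[36,47); WM=41; [12,23) fires=1 [18,29) fires=1
i=5 t=45 v=8: → [42,53),[36,47); WM=44
i=6 t=52 v=2: → [48,59),[42,53); WM=51; [36,47) fires=2
i=7 t=56 v=1: → [54,65),[48,59); WM=55; [42,53) fires=3
i=8 t=26 v=7: DROP (t<55-0); WM=55
i=9 t=16 v=7: DROP (t<55-0); WM=55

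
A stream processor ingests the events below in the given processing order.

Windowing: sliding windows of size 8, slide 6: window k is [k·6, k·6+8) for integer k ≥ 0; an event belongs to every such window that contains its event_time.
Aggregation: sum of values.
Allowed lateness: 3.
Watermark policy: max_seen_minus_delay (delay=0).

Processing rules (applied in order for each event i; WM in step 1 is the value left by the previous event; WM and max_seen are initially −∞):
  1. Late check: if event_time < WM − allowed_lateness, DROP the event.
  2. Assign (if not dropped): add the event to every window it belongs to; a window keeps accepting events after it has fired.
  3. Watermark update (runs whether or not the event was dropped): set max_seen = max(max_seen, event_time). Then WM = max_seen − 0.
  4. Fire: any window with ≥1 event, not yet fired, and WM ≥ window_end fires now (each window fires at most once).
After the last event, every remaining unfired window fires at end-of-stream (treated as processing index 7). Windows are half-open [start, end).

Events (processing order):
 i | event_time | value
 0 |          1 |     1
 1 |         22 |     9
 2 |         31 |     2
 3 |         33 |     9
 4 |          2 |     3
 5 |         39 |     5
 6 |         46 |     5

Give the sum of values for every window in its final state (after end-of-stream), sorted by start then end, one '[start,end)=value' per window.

[0,8)=1 [18,26)=9 [24,32)=2 [30,38)=11 [36,44)=5 [42,50)=5

i=0 t=1 v=1: → [0,8); WM=1
i=1 t=22 v=9: → [18,26); WM=22; [0,8) fires=1
i=2 t=31 v=2: → [30,38),[24,32); WM=31; [18,26) fires=9
i=3 t=33 v=9: → [30,38); WM=33; [24,32) fires=2
i=4 t=2 v=3: DROP (t<33-3); WM=33
i=5 t=39 v=5: → [36,44); WM=39; [30,38) fires=11
i=6 t=46 v=5: → [42,50); WM=46; [36,44) fires=5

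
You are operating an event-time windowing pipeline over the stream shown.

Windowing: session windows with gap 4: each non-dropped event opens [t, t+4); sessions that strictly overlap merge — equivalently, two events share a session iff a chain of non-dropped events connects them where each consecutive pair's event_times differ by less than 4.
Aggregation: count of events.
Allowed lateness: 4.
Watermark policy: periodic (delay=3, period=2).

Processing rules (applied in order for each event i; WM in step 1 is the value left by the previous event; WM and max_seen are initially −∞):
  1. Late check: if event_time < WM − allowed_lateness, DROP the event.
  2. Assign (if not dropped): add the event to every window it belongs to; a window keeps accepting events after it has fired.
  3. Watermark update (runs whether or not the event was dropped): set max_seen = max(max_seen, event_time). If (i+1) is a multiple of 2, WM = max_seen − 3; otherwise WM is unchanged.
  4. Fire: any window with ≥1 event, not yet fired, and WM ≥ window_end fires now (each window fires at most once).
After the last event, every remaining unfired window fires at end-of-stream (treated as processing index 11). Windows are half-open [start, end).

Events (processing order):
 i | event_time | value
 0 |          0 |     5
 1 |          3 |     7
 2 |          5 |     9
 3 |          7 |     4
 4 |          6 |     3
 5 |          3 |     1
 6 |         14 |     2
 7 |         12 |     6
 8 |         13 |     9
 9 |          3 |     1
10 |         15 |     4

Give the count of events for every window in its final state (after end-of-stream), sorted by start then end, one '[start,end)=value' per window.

[0,11)=6 [12,19)=4

i=0 t=0 v=5: → [0,4); WM=−∞
i=1 t=3 v=7: → [0,7); WM=0
i=2 t=5 v=9: → [0,9); WM=0
i=3 t=7 v=4: → [0,11); WM=4
i=4 t=6 v=3: → [0,11); WM=4
i=5 t=3 v=1: → [0,11); WM=4
i=6 t=14 v=2: → [14,18); WM=4
i=7 t=12 v=6: → [12,18); WM=11
i=8 t=13 v=9: → [12,18); WM=11
i=9 t=3 v=1: DROP (t<11-4); WM=11
i=10 t=15 v=4: → [12,19); WM=11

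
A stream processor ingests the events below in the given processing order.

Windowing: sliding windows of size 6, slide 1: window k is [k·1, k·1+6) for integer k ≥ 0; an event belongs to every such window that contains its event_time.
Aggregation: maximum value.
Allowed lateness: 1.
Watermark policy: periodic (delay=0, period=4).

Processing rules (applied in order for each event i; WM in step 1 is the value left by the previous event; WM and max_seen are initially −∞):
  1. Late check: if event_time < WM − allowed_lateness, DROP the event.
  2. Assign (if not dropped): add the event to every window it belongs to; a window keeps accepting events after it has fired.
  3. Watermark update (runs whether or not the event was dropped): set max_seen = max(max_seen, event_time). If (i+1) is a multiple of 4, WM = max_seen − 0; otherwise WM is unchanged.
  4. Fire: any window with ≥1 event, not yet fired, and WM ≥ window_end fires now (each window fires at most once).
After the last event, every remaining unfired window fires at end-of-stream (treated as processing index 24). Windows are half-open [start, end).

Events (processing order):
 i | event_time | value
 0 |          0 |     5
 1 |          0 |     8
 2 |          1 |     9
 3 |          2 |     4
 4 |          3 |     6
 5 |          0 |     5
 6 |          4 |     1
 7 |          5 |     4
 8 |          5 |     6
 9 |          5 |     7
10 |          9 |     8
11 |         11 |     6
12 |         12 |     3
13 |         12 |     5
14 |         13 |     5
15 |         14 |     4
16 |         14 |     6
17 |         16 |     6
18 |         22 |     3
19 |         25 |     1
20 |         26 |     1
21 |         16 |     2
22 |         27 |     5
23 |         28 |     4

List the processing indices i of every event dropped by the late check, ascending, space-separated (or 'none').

5 21

i=0 t=0 v=5: → [0,6); WM=−∞
i=1 t=0 v=8: → [0,6); WM=−∞
i=2 t=1 v=9: → [1,7),[0,6); WM=−∞
i=3 t=2 v=4: → [2,8),[1,7),[0,6); WM=2
i=4 t=3 v=6: → [3,9),[2,8),[1,7),[0,6); WM=2
i=5 t=0 v=5: DROP (t<2-1); WM=2
i=6 t=4 v=1: → [4,10),[3,9),[2,8),[1,7),[0,6); WM=2
i=7 t=5 v=4: → [5,11),[4,10),[3,9),[2,8),[1,7),[0,6); WM=5
i=8 t=5 v=6: → [5,11),[4,10),[3,9),[2,8),[1,7),[0,6); WM=5
i=9 t=5 v=7: → [5,11),[4,10),[3,9),[2,8),[1,7),[0,6); WM=5
i=10 t=9 v=8: → [9,15),[8,14),[7,13),[6,12),[5,11),[4,10); WM=5
i=11 t=11 v=6: → [11,17),[10,16),[9,15),[8,14),[7,13),[6,12); WM=11; [0,6) fires=9 [1,7) fires=9 [2,8) fires=7 [3,9) fires=7 [4,10) fires=8 [5,11) fires=8
i=12 t=12 v=3: → [12,18),[11,17),[10,16),[9,15),[8,14),[7,13); WM=11
i=13 t=12 v=5: → [12,18),[11,17),[10,16),[9,15),[8,14),[7,13); WM=11
i=14 t=13 v=5: → [13,19),[12,18),[11,17),[10,16),[9,15),[8,14); WM=11
i=15 t=14 v=4: → [14,20),[13,19),[12,18),[11,17),[10,16),[9,15); WM=14; [6,12) fires=8 [7,13) fires=8 [8,14) fires=8
i=16 t=14 v=6: → [14,20),[13,19),[12,18),[11,17),[10,16),[9,15); WM=14
i=17 t=16 v=6: → [16,22),[15,21),[14,20),[13,19),[12,18),[11,17); WM=14
i=18 t=22 v=3: → [22,28),[21,27),[20,26),[19,25),[18,24),[17,23); WM=14
i=19 t=25 v=1: → [25,31),[24,30),[23,29),[22,28),[21,27),[20,26); WM=25; [9,15) fires=8 [10,16) fires=6 [11,17) fires=6 [12,18) fires=6 [13,19) fires=6 [14,20) fires=6 [15,21) fires=6 [16,22) fires=6 [17,23) fires=3 [18,24) fires=3 [19,25) fires=3
i=20 t=26 v=1: → [26,32),[25,31),[24,30),[23,29),[22,28),[21,27); WM=25
i=21 t=16 v=2: DROP (t<25-1); WM=25
i=22 t=27 v=5: → [27,33),[26,32),[25,31),[24,30),[23,29),[22,28); WM=25
i=23 t=28 v=4: → [28,34),[27,33),[26,32),[25,31),[24,30),[23,29); WM=28; [20,26) fires=3 [21,27) fires=3 [22,28) fires=5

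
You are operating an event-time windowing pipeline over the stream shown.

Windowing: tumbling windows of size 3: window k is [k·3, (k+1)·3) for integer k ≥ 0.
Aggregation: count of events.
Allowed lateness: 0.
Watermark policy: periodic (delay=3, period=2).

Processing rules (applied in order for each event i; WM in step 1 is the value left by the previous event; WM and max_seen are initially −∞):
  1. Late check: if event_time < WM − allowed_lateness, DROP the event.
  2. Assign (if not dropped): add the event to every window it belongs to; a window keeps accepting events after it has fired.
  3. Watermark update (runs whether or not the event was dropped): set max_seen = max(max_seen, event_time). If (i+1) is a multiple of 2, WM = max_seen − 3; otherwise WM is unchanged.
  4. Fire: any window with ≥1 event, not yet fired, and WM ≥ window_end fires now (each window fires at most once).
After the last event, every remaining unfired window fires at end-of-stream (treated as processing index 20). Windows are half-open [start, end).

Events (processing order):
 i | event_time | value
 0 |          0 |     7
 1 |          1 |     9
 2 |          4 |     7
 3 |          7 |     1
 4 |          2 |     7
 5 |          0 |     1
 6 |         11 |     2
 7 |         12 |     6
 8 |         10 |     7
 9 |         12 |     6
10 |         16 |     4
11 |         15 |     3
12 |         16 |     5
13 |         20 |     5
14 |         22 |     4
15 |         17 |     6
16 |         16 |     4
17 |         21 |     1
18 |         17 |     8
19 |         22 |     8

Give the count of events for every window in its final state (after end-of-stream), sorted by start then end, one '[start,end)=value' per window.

[0,3)=2 [3,6)=1 [6,9)=1 [9,12)=2 [12,15)=2 [15,18)=4 [18,21)=1 [21,24)=3

i=0 t=0 v=7: → [0,3); WM=−∞
i=1 t=1 v=9: → [0,3); WM=-2
i=2 t=4 v=7: → [3,6); WM=-2
i=3 t=7 v=1: → [6,9); WM=4; [0,3) fires=2
i=4 t=2 v=7: DROP (t<4-0); WM=4
i=5 t=0 v=1: DROP (t<4-0); WM=4
i=6 t=11 v=2: → [9,12); WM=4
i=7 t=12 v=6: → [12,15); WM=9; [3,6) fires=1 [6,9) fires=1
i=8 t=10 v=7: → [9,12); WM=9
i=9 t=12 v=6: → [12,15); WM=9
i=10 t=16 v=4: → [15,18); WM=9
i=11 t=15 v=3: → [15,18); WM=13; [9,12) fires=2
i=12 t=16 v=5: → [15,18); WM=13
i=13 t=20 v=5: → [18,21); WM=17; [12,15) fires=2
i=14 t=22 v=4: → [21,24); WM=17
i=15 t=17 v=6: → [15,18); WM=19; [15,18) fires=4
i=16 t=16 v=4: DROP (t<19-0); WM=19
i=17 t=21 v=1: → [21,24); WM=19
i=18 t=17 v=8: DROP (t<19-0); WM=19
i=19 t=22 v=8: → [21,24); WM=19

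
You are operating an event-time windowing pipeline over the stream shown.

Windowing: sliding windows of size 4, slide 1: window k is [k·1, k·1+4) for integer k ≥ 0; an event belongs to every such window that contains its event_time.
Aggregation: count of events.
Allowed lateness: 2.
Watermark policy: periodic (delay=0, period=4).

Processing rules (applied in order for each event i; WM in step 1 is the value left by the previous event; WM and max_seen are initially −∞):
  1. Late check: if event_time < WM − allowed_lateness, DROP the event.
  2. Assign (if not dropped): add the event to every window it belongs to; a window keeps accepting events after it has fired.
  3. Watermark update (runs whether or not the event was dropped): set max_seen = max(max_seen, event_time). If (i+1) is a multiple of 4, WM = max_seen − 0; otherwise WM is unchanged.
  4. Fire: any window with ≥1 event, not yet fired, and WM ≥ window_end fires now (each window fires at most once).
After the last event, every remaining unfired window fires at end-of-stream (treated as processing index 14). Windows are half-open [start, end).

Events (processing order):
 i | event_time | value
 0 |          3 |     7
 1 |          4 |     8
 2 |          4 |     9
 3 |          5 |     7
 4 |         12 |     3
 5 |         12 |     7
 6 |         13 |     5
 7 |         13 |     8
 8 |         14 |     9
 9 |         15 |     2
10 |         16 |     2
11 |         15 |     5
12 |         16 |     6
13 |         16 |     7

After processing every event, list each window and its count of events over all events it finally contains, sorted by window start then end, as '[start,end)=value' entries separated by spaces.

[0,4)=1 [1,5)=3 [2,6)=4 [3,7)=4 [4,8)=3 [5,9)=1 [9,13)=2 [10,14)=4 [11,15)=5 [12,16)=7 [13,17)=8 [14,18)=6 [15,19)=5 [16,20)=3

i=0 t=3 v=7: → [3,7),[2,6),[1,5),[0,4); WM=−∞
i=1 t=4 v=8: → [4,8),[3,7),[2,6),[1,5); WM=−∞
i=2 t=4 v=9: → [4,8),[3,7),[2,6),[1,5); WM=−∞
i=3 t=5 v=7: → [5,9),[4,8),[3,7),[2,6); WM=5; [0,4) fires=1 [1,5) fires=3
i=4 t=12 v=3: → [12,16),[11,15),[10,14),[9,13); WM=5
i=5 t=12 v=7: → [12,16),[11,15),[10,14),[9,13); WM=5
i=6 t=13 v=5: → [13,17),[12,16),[11,15),[10,14); WM=5
i=7 t=13 v=8: → [13,17),[12,16),[11,15),[10,14); WM=13; [2,6) fires=4 [3,7) fires=4 [4,8) fires=3 [5,9) fires=1 [9,13) fires=2
i=8 t=14 v=9: → [14,18),[13,17),[12,16),[11,15); WM=13
i=9 t=15 v=2: → [15,19),[14,18),[13,17),[12,16); WM=13
i=10 t=16 v=2: → [16,20),[15,19),[14,18),[13,17); WM=13
i=11 t=15 v=5: → [15,19),[14,18),[13,17),[12,16); WM=16; [10,14) fires=4 [11,15) fires=5 [12,16) fires=7
i=12 t=16 v=6: → [16,20),[15,19),[14,18),[13,17); WM=16
i=13 t=16 v=7: → [16,20),[15,19),[14,18),[13,17); WM=16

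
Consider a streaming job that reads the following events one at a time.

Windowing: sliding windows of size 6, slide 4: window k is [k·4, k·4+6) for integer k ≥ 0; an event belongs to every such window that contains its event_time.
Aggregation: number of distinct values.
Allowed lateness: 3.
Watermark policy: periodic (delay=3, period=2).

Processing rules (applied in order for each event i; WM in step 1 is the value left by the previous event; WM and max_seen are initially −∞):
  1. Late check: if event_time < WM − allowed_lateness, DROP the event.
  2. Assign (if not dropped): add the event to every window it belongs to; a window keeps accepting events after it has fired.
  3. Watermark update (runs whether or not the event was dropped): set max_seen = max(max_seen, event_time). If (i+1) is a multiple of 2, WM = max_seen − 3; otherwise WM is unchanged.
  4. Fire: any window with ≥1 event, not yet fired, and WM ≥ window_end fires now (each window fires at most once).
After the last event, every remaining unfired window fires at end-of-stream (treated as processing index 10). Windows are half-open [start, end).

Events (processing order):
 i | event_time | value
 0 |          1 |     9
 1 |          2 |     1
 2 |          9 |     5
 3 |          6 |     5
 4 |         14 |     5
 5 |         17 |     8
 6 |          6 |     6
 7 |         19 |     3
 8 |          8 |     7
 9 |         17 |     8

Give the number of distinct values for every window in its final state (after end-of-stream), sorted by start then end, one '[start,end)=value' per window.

i=0 t=1 v=9: → [0,6); WM=−∞
i=1 t=2 v=1: → [0,6); WM=-1
i=2 t=9 v=5: → [8,14),[4,10); WM=-1
i=3 t=6 v=5: → [4,10); WM=6; [0,6) fires=2
i=4 t=14 v=5: → [12,18); WM=6
i=5 t=17 v=8: → [16,22),[12,18); WM=14; [4,10) fires=1 [8,14) fires=1
i=6 t=6 v=6: DROP (t<14-3); WM=14
i=7 t=19 v=3: → [16,22); WM=16
i=8 t=8 v=7: DROP (t<16-3); WM=16
i=9 t=17 v=8: → [16,22),[12,18); WM=16

[0,6)=2 [4,10)=1 [8,14)=1 [12,18)=2 [16,22)=2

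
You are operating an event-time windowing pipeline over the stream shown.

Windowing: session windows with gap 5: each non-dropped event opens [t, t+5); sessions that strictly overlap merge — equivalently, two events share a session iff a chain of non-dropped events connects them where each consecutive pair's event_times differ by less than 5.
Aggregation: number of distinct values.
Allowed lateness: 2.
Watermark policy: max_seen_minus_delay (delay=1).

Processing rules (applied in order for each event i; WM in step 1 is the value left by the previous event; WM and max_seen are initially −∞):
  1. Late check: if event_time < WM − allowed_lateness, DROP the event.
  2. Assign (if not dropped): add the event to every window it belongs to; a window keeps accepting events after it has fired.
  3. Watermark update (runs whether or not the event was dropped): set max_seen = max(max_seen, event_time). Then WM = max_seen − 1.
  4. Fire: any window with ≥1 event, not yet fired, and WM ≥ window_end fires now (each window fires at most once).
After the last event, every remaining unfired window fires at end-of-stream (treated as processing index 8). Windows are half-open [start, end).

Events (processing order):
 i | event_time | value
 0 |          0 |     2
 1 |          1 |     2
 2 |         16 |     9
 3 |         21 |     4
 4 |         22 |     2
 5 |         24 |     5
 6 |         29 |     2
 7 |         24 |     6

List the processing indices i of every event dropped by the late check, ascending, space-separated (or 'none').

i=0 t=0 v=2: → [0,5); WM=-1
i=1 t=1 v=2: → [0,6); WM=0
i=2 t=16 v=9: → [16,21); WM=15
i=3 t=21 v=4: → [21,26); WM=20
i=4 t=22 v=2: → [21,27); WM=21
i=5 t=24 v=5: → [21,29); WM=23
i=6 t=29 v=2: → [29,34); WM=28
i=7 t=24 v=6: DROP (t<28-2); WM=28

7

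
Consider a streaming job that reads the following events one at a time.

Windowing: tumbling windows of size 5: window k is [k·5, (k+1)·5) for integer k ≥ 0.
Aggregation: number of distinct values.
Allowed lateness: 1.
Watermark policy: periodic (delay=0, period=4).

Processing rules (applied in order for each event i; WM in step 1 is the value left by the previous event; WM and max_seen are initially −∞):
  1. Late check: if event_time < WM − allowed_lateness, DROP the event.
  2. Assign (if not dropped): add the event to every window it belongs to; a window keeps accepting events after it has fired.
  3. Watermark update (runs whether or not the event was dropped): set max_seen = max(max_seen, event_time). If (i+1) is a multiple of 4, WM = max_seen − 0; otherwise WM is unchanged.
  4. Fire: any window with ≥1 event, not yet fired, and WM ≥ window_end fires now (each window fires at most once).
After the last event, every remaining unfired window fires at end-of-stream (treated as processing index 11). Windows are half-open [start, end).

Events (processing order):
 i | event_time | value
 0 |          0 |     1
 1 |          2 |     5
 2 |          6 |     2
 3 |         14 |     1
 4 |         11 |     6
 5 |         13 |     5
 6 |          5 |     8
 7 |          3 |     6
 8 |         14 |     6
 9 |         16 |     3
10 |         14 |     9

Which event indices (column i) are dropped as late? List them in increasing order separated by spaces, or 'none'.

4 6 7

i=0 t=0 v=1: → [0,5); WM=−∞
i=1 t=2 v=5: → [0,5); WM=−∞
i=2 t=6 v=2: → [5,10); WM=−∞
i=3 t=14 v=1: → [10,15); WM=14; [0,5) fires=2 [5,10) fires=1
i=4 t=11 v=6: DROP (t<14-1); WM=14
i=5 t=13 v=5: → [10,15); WM=14
i=6 t=5 v=8: DROP (t<14-1); WM=14
i=7 t=3 v=6: DROP (t<14-1); WM=14
i=8 t=14 v=6: → [10,15); WM=14
i=9 t=16 v=3: → [15,20); WM=14
i=10 t=14 v=9: → [10,15); WM=14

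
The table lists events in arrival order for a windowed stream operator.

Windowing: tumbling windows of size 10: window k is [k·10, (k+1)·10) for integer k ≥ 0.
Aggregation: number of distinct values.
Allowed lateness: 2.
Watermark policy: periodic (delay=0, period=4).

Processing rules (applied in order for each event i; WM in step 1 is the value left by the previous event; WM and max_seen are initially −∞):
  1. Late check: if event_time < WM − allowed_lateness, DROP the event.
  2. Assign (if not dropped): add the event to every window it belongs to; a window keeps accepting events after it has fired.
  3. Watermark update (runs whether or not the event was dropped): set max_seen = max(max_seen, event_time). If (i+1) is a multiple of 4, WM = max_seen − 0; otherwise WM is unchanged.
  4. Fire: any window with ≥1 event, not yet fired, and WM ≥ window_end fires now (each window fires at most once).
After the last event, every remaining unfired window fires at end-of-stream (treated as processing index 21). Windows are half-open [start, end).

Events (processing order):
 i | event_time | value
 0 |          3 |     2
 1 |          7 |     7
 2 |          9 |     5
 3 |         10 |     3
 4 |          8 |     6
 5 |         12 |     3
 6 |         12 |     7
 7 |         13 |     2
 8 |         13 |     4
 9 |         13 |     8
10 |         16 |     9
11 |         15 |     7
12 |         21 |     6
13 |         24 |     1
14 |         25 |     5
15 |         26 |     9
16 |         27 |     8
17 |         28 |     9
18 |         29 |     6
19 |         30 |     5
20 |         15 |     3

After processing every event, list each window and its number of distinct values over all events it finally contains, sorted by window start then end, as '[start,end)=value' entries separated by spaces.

[0,10)=4 [10,20)=6 [20,30)=5 [30,40)=1

i=0 t=3 v=2: → [0,10); WM=−∞
i=1 t=7 v=7: → [0,10); WM=−∞
i=2 t=9 v=5: → [0,10); WM=−∞
i=3 t=10 v=3: → [10,20); WM=10; [0,10) fires=3
i=4 t=8 v=6: → [0,10); WM=10
i=5 t=12 v=3: → [10,20); WM=10
i=6 t=12 v=7: → [10,20); WM=10
i=7 t=13 v=2: → [10,20); WM=13
i=8 t=13 v=4: → [10,20); WM=13
i=9 t=13 v=8: → [10,20); WM=13
i=10 t=16 v=9: → [10,20); WM=13
i=11 t=15 v=7: → [10,20); WM=16
i=12 t=21 v=6: → [20,30); WM=16
i=13 t=24 v=1: → [20,30); WM=16
i=14 t=25 v=5: → [20,30); WM=16
i=15 t=26 v=9: → [20,30); WM=26; [10,20) fires=6
i=16 t=27 v=8: → [20,30); WM=26
i=17 t=28 v=9: → [20,30); WM=26
i=18 t=29 v=6: → [20,30); WM=26
i=19 t=30 v=5: → [30,40); WM=30; [20,30) fires=5
i=20 t=15 v=3: DROP (t<30-2); WM=30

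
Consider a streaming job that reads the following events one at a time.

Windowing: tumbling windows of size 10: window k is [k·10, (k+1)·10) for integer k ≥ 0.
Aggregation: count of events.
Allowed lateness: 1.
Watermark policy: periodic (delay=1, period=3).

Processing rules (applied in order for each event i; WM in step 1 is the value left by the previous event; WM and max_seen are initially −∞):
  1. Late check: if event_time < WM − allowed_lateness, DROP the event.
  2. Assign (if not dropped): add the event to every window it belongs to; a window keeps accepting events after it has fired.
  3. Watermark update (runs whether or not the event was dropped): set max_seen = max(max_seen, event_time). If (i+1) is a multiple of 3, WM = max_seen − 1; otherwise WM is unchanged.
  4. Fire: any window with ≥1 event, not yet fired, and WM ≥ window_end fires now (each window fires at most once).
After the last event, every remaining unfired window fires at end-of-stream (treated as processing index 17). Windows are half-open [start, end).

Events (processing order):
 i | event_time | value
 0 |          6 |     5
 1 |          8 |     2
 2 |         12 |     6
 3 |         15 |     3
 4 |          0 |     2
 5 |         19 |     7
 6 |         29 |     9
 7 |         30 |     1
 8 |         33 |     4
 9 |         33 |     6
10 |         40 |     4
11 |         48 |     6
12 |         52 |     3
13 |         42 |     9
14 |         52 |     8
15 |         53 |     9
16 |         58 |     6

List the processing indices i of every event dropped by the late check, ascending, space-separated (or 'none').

4 13

i=0 t=6 v=5: → [0,10); WM=−∞
i=1 t=8 v=2: → [0,10); WM=−∞
i=2 t=12 v=6: → [10,20); WM=11; [0,10) fires=2
i=3 t=15 v=3: → [10,20); WM=11
i=4 t=0 v=2: DROP (t<11-1); WM=11
i=5 t=19 v=7: → [10,20); WM=18
i=6 t=29 v=9: → [20,30); WM=18
i=7 t=30 v=1: → [30,40); WM=18
i=8 t=33 v=4: → [30,40); WM=32; [10,20) fires=3 [20,30) fires=1
i=9 t=33 v=6: → [30,40); WM=32
i=10 t=40 v=4: → [40,50); WM=32
i=11 t=48 v=6: → [40,50); WM=47; [30,40) fires=3
i=12 t=52 v=3: → [50,60); WM=47
i=13 t=42 v=9: DROP (t<47-1); WM=47
i=14 t=52 v=8: → [50,60); WM=51; [40,50) fires=2
i=15 t=53 v=9: → [50,60); WM=51
i=16 t=58 v=6: → [50,60); WM=51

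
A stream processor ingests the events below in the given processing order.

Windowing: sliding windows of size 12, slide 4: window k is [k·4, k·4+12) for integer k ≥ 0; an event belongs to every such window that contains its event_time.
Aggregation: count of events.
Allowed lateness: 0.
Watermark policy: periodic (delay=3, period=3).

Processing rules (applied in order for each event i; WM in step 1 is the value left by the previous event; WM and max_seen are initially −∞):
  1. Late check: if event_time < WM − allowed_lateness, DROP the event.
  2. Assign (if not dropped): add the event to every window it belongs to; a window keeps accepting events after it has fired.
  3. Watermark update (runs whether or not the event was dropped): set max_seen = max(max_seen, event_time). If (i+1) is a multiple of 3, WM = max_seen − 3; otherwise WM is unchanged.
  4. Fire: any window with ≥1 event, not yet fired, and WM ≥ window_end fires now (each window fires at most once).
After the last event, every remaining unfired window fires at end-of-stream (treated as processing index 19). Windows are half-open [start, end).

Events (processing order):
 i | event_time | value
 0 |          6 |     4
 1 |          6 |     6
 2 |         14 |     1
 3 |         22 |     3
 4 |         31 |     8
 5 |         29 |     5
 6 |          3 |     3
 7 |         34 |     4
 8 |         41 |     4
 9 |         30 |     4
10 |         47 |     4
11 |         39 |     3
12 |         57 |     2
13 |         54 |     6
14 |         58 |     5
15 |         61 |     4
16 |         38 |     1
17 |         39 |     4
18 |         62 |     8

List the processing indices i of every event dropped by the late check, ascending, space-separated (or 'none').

i=0 t=6 v=4: → [4,16),[0,12); WM=−∞
i=1 t=6 v=6: → [4,16),[0,12); WM=−∞
i=2 t=14 v=1: → [12,24),[8,20),[4,16); WM=11
i=3 t=22 v=3: → [20,32),[16,28),[12,24); WM=11
i=4 t=31 v=8: → [28,40),[24,36),[20,32); WM=11
i=5 t=29 v=5: → [28,40),[24,36),[20,32); WM=28; [0,12) fires=2 [4,16) fires=3 [8,20) fires=1 [12,24) fires=2 [16,28) fires=1
i=6 t=3 v=3: DROP (t<28-0); WM=28
i=7 t=34 v=4: → [32,44),[28,40),[24,36); WM=28
i=8 t=41 v=4: → [40,52),[36,48),[32,44); WM=38; [20,32) fires=3 [24,36) fires=3
i=9 t=30 v=4: DROP (t<38-0); WM=38
i=10 t=47 v=4: → [44,56),[40,52),[36,48); WM=38
i=11 t=39 v=3: → [36,48),[32,44),[28,40); WM=44; [28,40) fires=4 [32,44) fires=3
i=12 t=57 v=2: → [56,68),[52,64),[48,60); WM=44
i=13 t=54 v=6: → [52,64),[48,60),[44,56); WM=44
i=14 t=58 v=5: → [56,68),[52,64),[48,60); WM=55; [36,48) fires=3 [40,52) fires=2
i=15 t=61 v=4: → [60,72),[56,68),[52,64); WM=55
i=16 t=38 v=1: DROP (t<55-0); WM=55
i=17 t=39 v=4: DROP (t<55-0); WM=58; [44,56) fires=2
i=18 t=62 v=8: → [60,72),[56,68),[52,64); WM=58

6 9 16 17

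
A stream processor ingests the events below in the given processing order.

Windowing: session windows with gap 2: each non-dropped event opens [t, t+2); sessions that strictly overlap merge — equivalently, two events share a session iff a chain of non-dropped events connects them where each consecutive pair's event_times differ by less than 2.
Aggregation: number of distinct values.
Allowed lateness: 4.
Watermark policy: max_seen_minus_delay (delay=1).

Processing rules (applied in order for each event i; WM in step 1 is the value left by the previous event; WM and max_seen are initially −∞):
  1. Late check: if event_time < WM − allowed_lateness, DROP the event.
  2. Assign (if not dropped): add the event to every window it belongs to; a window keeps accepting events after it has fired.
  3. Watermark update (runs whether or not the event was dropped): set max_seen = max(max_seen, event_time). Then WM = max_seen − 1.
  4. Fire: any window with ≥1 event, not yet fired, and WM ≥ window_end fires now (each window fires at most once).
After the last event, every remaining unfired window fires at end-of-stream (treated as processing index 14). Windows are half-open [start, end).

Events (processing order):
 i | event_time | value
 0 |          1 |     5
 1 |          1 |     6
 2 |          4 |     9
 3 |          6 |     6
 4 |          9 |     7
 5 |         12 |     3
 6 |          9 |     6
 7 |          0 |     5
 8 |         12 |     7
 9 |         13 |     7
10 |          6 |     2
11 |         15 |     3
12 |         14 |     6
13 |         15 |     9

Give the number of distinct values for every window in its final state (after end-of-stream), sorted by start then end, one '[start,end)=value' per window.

i=0 t=1 v=5: → [1,3); WM=0
i=1 t=1 v=6: → [1,3); WM=0
i=2 t=4 v=9: → [4,6); WM=3
i=3 t=6 v=6: → [6,8); WM=5
i=4 t=9 v=7: → [9,11); WM=8
i=5 t=12 v=3: → [12,14); WM=11
i=6 t=9 v=6: → [9,11); WM=11
i=7 t=0 v=5: DROP (t<11-4); WM=11
i=8 t=12 v=7: → [12,14); WM=11
i=9 t=13 v=7: → [12,15); WM=12
i=10 t=6 v=2: DROP (t<12-4); WM=12
i=11 t=15 v=3: → [15,17); WM=14
i=12 t=14 v=6: → [12,17); WM=14
i=13 t=15 v=9: → [12,17); WM=14

[1,3)=2 [4,6)=1 [6,8)=1 [9,11)=2 [12,17)=4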